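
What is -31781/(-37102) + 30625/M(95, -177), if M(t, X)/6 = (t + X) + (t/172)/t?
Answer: -96372770171/1569748518 ≈ -61.394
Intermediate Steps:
M(t, X) = 3/86 + 6*X + 6*t (M(t, X) = 6*((t + X) + (t/172)/t) = 6*((X + t) + (t*(1/172))/t) = 6*((X + t) + (t/172)/t) = 6*((X + t) + 1/172) = 6*(1/172 + X + t) = 3/86 + 6*X + 6*t)
-31781/(-37102) + 30625/M(95, -177) = -31781/(-37102) + 30625/(3/86 + 6*(-177) + 6*95) = -31781*(-1/37102) + 30625/(3/86 - 1062 + 570) = 31781/37102 + 30625/(-42309/86) = 31781/37102 + 30625*(-86/42309) = 31781/37102 - 2633750/42309 = -96372770171/1569748518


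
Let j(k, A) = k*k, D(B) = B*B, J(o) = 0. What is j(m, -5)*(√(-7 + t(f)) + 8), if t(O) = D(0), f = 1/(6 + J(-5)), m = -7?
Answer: 392 + 49*I*√7 ≈ 392.0 + 129.64*I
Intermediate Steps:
f = ⅙ (f = 1/(6 + 0) = 1/6 = ⅙ ≈ 0.16667)
D(B) = B²
t(O) = 0 (t(O) = 0² = 0)
j(k, A) = k²
j(m, -5)*(√(-7 + t(f)) + 8) = (-7)²*(√(-7 + 0) + 8) = 49*(√(-7) + 8) = 49*(I*√7 + 8) = 49*(8 + I*√7) = 392 + 49*I*√7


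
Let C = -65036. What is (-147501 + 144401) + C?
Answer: -68136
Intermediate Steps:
(-147501 + 144401) + C = (-147501 + 144401) - 65036 = -3100 - 65036 = -68136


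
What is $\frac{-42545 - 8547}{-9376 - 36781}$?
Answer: $\frac{51092}{46157} \approx 1.1069$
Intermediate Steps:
$\frac{-42545 - 8547}{-9376 - 36781} = - \frac{51092}{-46157} = \left(-51092\right) \left(- \frac{1}{46157}\right) = \frac{51092}{46157}$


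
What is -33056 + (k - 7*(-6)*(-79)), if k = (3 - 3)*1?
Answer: -36374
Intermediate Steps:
k = 0 (k = 0*1 = 0)
-33056 + (k - 7*(-6)*(-79)) = -33056 + (0 - 7*(-6)*(-79)) = -33056 + (0 + 42*(-79)) = -33056 + (0 - 3318) = -33056 - 3318 = -36374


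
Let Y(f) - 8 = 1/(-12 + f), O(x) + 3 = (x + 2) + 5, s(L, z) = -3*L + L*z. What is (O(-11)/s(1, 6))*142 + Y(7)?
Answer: -4853/15 ≈ -323.53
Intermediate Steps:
O(x) = 4 + x (O(x) = -3 + ((x + 2) + 5) = -3 + ((2 + x) + 5) = -3 + (7 + x) = 4 + x)
Y(f) = 8 + 1/(-12 + f)
(O(-11)/s(1, 6))*142 + Y(7) = ((4 - 11)/((1*(-3 + 6))))*142 + (-95 + 8*7)/(-12 + 7) = -7/(1*3)*142 + (-95 + 56)/(-5) = -7/3*142 - ⅕*(-39) = -7*⅓*142 + 39/5 = -7/3*142 + 39/5 = -994/3 + 39/5 = -4853/15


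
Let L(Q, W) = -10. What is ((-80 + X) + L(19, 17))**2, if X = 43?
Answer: 2209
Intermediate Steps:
((-80 + X) + L(19, 17))**2 = ((-80 + 43) - 10)**2 = (-37 - 10)**2 = (-47)**2 = 2209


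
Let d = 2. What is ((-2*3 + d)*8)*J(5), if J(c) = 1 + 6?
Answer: -224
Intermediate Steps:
J(c) = 7
((-2*3 + d)*8)*J(5) = ((-2*3 + 2)*8)*7 = ((-6 + 2)*8)*7 = -4*8*7 = -32*7 = -224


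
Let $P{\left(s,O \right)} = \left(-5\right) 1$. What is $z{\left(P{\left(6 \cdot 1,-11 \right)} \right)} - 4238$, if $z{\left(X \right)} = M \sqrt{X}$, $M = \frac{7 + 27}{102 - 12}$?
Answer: $-4238 + \frac{17 i \sqrt{5}}{45} \approx -4238.0 + 0.84474 i$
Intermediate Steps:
$P{\left(s,O \right)} = -5$
$M = \frac{17}{45}$ ($M = \frac{34}{90} = 34 \cdot \frac{1}{90} = \frac{17}{45} \approx 0.37778$)
$z{\left(X \right)} = \frac{17 \sqrt{X}}{45}$
$z{\left(P{\left(6 \cdot 1,-11 \right)} \right)} - 4238 = \frac{17 \sqrt{-5}}{45} - 4238 = \frac{17 i \sqrt{5}}{45} - 4238 = -4238 + \frac{17 i \sqrt{5}}{45}$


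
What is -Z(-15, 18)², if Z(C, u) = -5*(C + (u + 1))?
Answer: -400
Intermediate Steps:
Z(C, u) = -5 - 5*C - 5*u (Z(C, u) = -5*(C + (1 + u)) = -5*(1 + C + u) = -5 - 5*C - 5*u)
-Z(-15, 18)² = -(-5 - 5*(-15) - 5*18)² = -(-5 + 75 - 90)² = -1*(-20)² = -1*400 = -400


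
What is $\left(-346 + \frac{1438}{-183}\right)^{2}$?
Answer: $\frac{4193339536}{33489} \approx 1.2522 \cdot 10^{5}$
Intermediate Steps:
$\left(-346 + \frac{1438}{-183}\right)^{2} = \left(-346 + 1438 \left(- \frac{1}{183}\right)\right)^{2} = \left(-346 - \frac{1438}{183}\right)^{2} = \left(- \frac{64756}{183}\right)^{2} = \frac{4193339536}{33489}$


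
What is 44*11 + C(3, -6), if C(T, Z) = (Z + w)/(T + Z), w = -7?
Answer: 1465/3 ≈ 488.33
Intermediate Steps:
C(T, Z) = (-7 + Z)/(T + Z) (C(T, Z) = (Z - 7)/(T + Z) = (-7 + Z)/(T + Z))
44*11 + C(3, -6) = 44*11 + (-7 - 6)/(3 - 6) = 484 - 13/(-3) = 484 - ⅓*(-13) = 484 + 13/3 = 1465/3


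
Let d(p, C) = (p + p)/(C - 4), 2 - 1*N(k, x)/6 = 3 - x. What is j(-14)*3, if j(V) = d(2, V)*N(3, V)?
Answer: 60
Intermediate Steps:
N(k, x) = -6 + 6*x (N(k, x) = 12 - 6*(3 - x) = 12 + (-18 + 6*x) = -6 + 6*x)
d(p, C) = 2*p/(-4 + C) (d(p, C) = (2*p)/(-4 + C) = 2*p/(-4 + C))
j(V) = 4*(-6 + 6*V)/(-4 + V) (j(V) = (2*2/(-4 + V))*(-6 + 6*V) = (4/(-4 + V))*(-6 + 6*V) = 4*(-6 + 6*V)/(-4 + V))
j(-14)*3 = (24*(-1 - 14)/(-4 - 14))*3 = (24*(-15)/(-18))*3 = (24*(-1/18)*(-15))*3 = 20*3 = 60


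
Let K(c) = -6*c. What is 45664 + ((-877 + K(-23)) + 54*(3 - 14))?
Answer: 44331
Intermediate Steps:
45664 + ((-877 + K(-23)) + 54*(3 - 14)) = 45664 + ((-877 - 6*(-23)) + 54*(3 - 14)) = 45664 + ((-877 + 138) + 54*(-11)) = 45664 + (-739 - 594) = 45664 - 1333 = 44331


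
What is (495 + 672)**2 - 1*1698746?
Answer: -336857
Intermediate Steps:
(495 + 672)**2 - 1*1698746 = 1167**2 - 1698746 = 1361889 - 1698746 = -336857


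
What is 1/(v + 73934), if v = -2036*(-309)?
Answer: 1/703058 ≈ 1.4224e-6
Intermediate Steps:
v = 629124
1/(v + 73934) = 1/(629124 + 73934) = 1/703058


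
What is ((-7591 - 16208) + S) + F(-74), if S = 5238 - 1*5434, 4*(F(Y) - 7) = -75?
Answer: -96027/4 ≈ -24007.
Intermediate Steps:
F(Y) = -47/4 (F(Y) = 7 + (¼)*(-75) = 7 - 75/4 = -47/4)
S = -196 (S = 5238 - 5434 = -196)
((-7591 - 16208) + S) + F(-74) = ((-7591 - 16208) - 196) - 47/4 = (-23799 - 196) - 47/4 = -23995 - 47/4 = -96027/4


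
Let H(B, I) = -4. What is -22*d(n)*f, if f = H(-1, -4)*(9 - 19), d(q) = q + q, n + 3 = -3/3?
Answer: 7040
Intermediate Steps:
n = -4 (n = -3 - 3/3 = -3 - 3*1/3 = -3 - 1 = -4)
d(q) = 2*q
f = 40 (f = -4*(9 - 19) = -4*(-10) = 40)
-22*d(n)*f = -22*2*(-4)*40 = -(-176)*40 = -22*(-320) = 7040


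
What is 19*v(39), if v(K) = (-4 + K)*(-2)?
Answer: -1330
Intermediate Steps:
v(K) = 8 - 2*K
19*v(39) = 19*(8 - 2*39) = 19*(8 - 78) = 19*(-70) = -1330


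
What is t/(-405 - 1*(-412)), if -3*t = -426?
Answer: 142/7 ≈ 20.286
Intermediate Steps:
t = 142 (t = -⅓*(-426) = 142)
t/(-405 - 1*(-412)) = 142/(-405 - 1*(-412)) = 142/(-405 + 412) = 142/7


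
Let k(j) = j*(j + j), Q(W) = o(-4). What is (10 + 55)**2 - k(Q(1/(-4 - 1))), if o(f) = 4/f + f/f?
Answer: 4225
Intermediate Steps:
o(f) = 1 + 4/f (o(f) = 4/f + 1 = 1 + 4/f)
Q(W) = 0 (Q(W) = (4 - 4)/(-4) = -1/4*0 = 0)
k(j) = 2*j**2 (k(j) = j*(2*j) = 2*j**2)
(10 + 55)**2 - k(Q(1/(-4 - 1))) = (10 + 55)**2 - 2*0**2 = 65**2 - 2*0 = 4225 - 1*0 = 4225 + 0 = 4225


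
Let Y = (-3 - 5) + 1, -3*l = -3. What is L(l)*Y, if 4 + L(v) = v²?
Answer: 21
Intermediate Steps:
l = 1 (l = -⅓*(-3) = 1)
L(v) = -4 + v²
Y = -7 (Y = -8 + 1 = -7)
L(l)*Y = (-4 + 1²)*(-7) = (-4 + 1)*(-7) = -3*(-7) = 21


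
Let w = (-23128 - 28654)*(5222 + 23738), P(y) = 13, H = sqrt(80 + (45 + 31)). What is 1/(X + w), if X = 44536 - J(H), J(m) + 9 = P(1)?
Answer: -1/1499562188 ≈ -6.6686e-10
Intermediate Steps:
H = 2*sqrt(39) (H = sqrt(80 + 76) = sqrt(156) = 2*sqrt(39) ≈ 12.490)
J(m) = 4 (J(m) = -9 + 13 = 4)
w = -1499606720 (w = -51782*28960 = -1499606720)
X = 44532 (X = 44536 - 1*4 = 44536 - 4 = 44532)
1/(X + w) = 1/(44532 - 1499606720) = 1/(-1499562188) = -1/1499562188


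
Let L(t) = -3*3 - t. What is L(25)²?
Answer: 1156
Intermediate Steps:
L(t) = -9 - t
L(25)² = (-9 - 1*25)² = (-9 - 25)² = (-34)² = 1156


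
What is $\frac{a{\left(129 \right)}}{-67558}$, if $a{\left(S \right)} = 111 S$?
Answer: $- \frac{14319}{67558} \approx -0.21195$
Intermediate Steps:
$\frac{a{\left(129 \right)}}{-67558} = \frac{111 \cdot 129}{-67558} = 14319 \left(- \frac{1}{67558}\right) = - \frac{14319}{67558}$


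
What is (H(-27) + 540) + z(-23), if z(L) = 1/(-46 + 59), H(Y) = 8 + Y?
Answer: 6774/13 ≈ 521.08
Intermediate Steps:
z(L) = 1/13
(H(-27) + 540) + z(-23) = ((8 - 27) + 540) + 1/13 = (-19 + 540) + 1/13 = 521 + 1/13 = 6774/13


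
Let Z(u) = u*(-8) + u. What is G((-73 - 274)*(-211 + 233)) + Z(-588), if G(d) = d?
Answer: -3518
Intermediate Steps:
Z(u) = -7*u (Z(u) = -8*u + u = -7*u)
G((-73 - 274)*(-211 + 233)) + Z(-588) = (-73 - 274)*(-211 + 233) - 7*(-588) = -347*22 + 4116 = -7634 + 4116 = -3518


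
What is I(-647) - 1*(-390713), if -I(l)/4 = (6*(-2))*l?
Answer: 359657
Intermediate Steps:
I(l) = 48*l (I(l) = -4*6*(-2)*l = -(-48)*l = 48*l)
I(-647) - 1*(-390713) = 48*(-647) - 1*(-390713) = -31056 + 390713 = 359657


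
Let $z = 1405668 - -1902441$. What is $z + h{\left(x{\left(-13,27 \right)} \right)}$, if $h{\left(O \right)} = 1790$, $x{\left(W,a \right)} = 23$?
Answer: $3309899$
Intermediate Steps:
$z = 3308109$ ($z = 1405668 + 1902441 = 3308109$)
$z + h{\left(x{\left(-13,27 \right)} \right)} = 3308109 + 1790 = 3309899$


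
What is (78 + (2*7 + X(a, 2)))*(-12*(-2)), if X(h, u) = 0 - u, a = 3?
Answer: 2160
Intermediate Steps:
X(h, u) = -u
(78 + (2*7 + X(a, 2)))*(-12*(-2)) = (78 + (2*7 - 1*2))*(-12*(-2)) = (78 + (14 - 2))*24 = (78 + 12)*24 = 90*24 = 2160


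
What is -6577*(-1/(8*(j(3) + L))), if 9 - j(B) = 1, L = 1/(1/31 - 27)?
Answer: 1374593/13314 ≈ 103.24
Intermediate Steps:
L = -31/836 (L = 1/(1*(1/31) - 27) = 1/(1/31 - 27) = 1/(-836/31) = -31/836 ≈ -0.037081)
j(B) = 8 (j(B) = 9 - 1*1 = 9 - 1 = 8)
-6577*(-1/(8*(j(3) + L))) = -6577*(-1/(8*(8 - 31/836))) = -6577/((6657/836)*(-8)) = -6577/(-13314/209) = -6577*(-209/13314) = 1374593/13314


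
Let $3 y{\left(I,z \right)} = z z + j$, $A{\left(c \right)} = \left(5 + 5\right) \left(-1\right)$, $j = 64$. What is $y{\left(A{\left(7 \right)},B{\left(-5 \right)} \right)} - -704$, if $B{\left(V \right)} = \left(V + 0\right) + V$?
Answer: $\frac{2276}{3} \approx 758.67$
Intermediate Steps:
$B{\left(V \right)} = 2 V$ ($B{\left(V \right)} = V + V = 2 V$)
$A{\left(c \right)} = -10$ ($A{\left(c \right)} = 10 \left(-1\right) = -10$)
$y{\left(I,z \right)} = \frac{64}{3} + \frac{z^{2}}{3}$ ($y{\left(I,z \right)} = \frac{z z + 64}{3} = \frac{z^{2} + 64}{3} = \frac{64 + z^{2}}{3} = \frac{64}{3} + \frac{z^{2}}{3}$)
$y{\left(A{\left(7 \right)},B{\left(-5 \right)} \right)} - -704 = \left(\frac{64}{3} + \frac{\left(2 \left(-5\right)\right)^{2}}{3}\right) - -704 = \left(\frac{64}{3} + \frac{\left(-10\right)^{2}}{3}\right) + 704 = \left(\frac{64}{3} + \frac{1}{3} \cdot 100\right) + 704 = \left(\frac{64}{3} + \frac{100}{3}\right) + 704 = \frac{164}{3} + 704 = \frac{2276}{3}$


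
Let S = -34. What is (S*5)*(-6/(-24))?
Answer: -85/2 ≈ -42.500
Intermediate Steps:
(S*5)*(-6/(-24)) = (-34*5)*(-6/(-24)) = -(-1020)*(-1)/24 = -170*1/4 = -85/2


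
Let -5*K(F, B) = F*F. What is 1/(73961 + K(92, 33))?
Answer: 5/361341 ≈ 1.3837e-5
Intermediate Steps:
K(F, B) = -F²/5 (K(F, B) = -F*F/5 = -F²/5)
1/(73961 + K(92, 33)) = 1/(73961 - ⅕*92²) = 1/(73961 - ⅕*8464) = 1/(73961 - 8464/5) = 1/(361341/5) = 5/361341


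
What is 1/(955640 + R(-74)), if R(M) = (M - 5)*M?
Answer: 1/961486 ≈ 1.0401e-6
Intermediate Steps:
R(M) = M*(-5 + M) (R(M) = (-5 + M)*M = M*(-5 + M))
1/(955640 + R(-74)) = 1/(955640 - 74*(-5 - 74)) = 1/(955640 - 74*(-79)) = 1/(955640 + 5846) = 1/961486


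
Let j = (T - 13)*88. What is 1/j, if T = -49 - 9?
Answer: -1/6248 ≈ -0.00016005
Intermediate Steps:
T = -58
j = -6248 (j = (-58 - 13)*88 = -71*88 = -6248)
1/j = 1/(-6248) = -1/6248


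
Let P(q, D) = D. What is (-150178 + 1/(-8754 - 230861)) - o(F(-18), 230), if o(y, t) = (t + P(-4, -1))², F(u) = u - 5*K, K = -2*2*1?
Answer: -48550551686/239615 ≈ -2.0262e+5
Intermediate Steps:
K = -4 (K = -4*1 = -4)
F(u) = 20 + u (F(u) = u - 5*(-4) = u + 20 = 20 + u)
o(y, t) = (-1 + t)² (o(y, t) = (t - 1)² = (-1 + t)²)
(-150178 + 1/(-8754 - 230861)) - o(F(-18), 230) = (-150178 + 1/(-8754 - 230861)) - (-1 + 230)² = (-150178 + 1/(-239615)) - 1*229² = (-150178 - 1/239615) - 1*52441 = -35984901471/239615 - 52441 = -48550551686/239615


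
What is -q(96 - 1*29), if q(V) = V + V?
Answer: -134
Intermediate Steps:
q(V) = 2*V
-q(96 - 1*29) = -2*(96 - 1*29) = -2*(96 - 29) = -2*67 = -1*134 = -134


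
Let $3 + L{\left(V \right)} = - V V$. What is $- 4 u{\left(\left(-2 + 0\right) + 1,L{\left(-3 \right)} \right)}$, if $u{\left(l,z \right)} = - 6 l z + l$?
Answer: $292$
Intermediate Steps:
$L{\left(V \right)} = -3 - V^{2}$ ($L{\left(V \right)} = -3 + - V V = -3 - V^{2}$)
$u{\left(l,z \right)} = l - 6 l z$ ($u{\left(l,z \right)} = - 6 l z + l = l - 6 l z$)
$- 4 u{\left(\left(-2 + 0\right) + 1,L{\left(-3 \right)} \right)} = - 4 \left(\left(-2 + 0\right) + 1\right) \left(1 - 6 \left(-3 - \left(-3\right)^{2}\right)\right) = - 4 \left(-2 + 1\right) \left(1 - 6 \left(-3 - 9\right)\right) = - 4 \left(- (1 - 6 \left(-3 - 9\right))\right) = - 4 \left(- (1 - -72)\right) = - 4 \left(- (1 + 72)\right) = - 4 \left(\left(-1\right) 73\right) = \left(-4\right) \left(-73\right) = 292$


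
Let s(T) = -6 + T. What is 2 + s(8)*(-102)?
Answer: -202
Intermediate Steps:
2 + s(8)*(-102) = 2 + (-6 + 8)*(-102) = 2 + 2*(-102) = 2 - 204 = -202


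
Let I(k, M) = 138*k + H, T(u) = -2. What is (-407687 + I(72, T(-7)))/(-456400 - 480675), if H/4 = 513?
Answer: 395699/937075 ≈ 0.42227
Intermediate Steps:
H = 2052 (H = 4*513 = 2052)
I(k, M) = 2052 + 138*k (I(k, M) = 138*k + 2052 = 2052 + 138*k)
(-407687 + I(72, T(-7)))/(-456400 - 480675) = (-407687 + (2052 + 138*72))/(-456400 - 480675) = (-407687 + (2052 + 9936))/(-937075) = (-407687 + 11988)*(-1/937075) = -395699*(-1/937075) = 395699/937075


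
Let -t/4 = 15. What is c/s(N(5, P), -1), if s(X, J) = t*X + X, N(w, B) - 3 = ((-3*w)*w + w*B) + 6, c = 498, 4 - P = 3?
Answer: 498/3599 ≈ 0.13837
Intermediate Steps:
t = -60 (t = -4*15 = -60)
P = 1 (P = 4 - 1*3 = 4 - 3 = 1)
N(w, B) = 9 - 3*w² + B*w (N(w, B) = 3 + (((-3*w)*w + w*B) + 6) = 3 + ((-3*w² + B*w) + 6) = 3 + (6 - 3*w² + B*w) = 9 - 3*w² + B*w)
s(X, J) = -59*X (s(X, J) = -60*X + X = -59*X)
c/s(N(5, P), -1) = 498/((-59*(9 - 3*5² + 1*5))) = 498/((-59*(9 - 3*25 + 5))) = 498/((-59*(9 - 75 + 5))) = 498/((-59*(-61))) = 498/3599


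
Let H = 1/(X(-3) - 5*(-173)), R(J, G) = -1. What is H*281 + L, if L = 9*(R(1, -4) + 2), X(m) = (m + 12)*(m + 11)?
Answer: 8714/937 ≈ 9.2999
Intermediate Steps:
X(m) = (11 + m)*(12 + m) (X(m) = (12 + m)*(11 + m) = (11 + m)*(12 + m))
L = 9 (L = 9*(-1 + 2) = 9*1 = 9)
H = 1/937 (H = 1/((132 + (-3)² + 23*(-3)) - 5*(-173)) = 1/((132 + 9 - 69) + 865) = 1/(72 + 865) = 1/937 ≈ 0.0010672)
H*281 + L = (1/937)*281 + 9 = 281/937 + 9 = 8714/937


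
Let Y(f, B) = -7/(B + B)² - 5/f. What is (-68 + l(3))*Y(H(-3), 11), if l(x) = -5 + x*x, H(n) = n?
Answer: -38384/363 ≈ -105.74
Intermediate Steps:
l(x) = -5 + x²
Y(f, B) = -5/f - 7/(4*B²) (Y(f, B) = -7*1/(4*B²) - 5/f = -7/(4*B²) - 5/f = -5/f - 7/(4*B²))
(-68 + l(3))*Y(H(-3), 11) = (-68 + (-5 + 3²))*(-5/(-3) - 7/4/11²) = (-68 + (-5 + 9))*(-5*(-⅓) - 7/4*1/121) = (-68 + 4)*(5/3 - 7/484) = -64*2399/1452 = -38384/363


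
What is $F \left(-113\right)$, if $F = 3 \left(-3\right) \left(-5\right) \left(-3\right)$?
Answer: $15255$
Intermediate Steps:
$F = -135$ ($F = \left(-9\right) \left(-5\right) \left(-3\right) = 45 \left(-3\right) = -135$)
$F \left(-113\right) = \left(-135\right) \left(-113\right) = 15255$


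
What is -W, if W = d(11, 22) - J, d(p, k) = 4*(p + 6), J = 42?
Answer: -26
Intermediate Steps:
d(p, k) = 24 + 4*p (d(p, k) = 4*(6 + p) = 24 + 4*p)
W = 26 (W = (24 + 4*11) - 1*42 = (24 + 44) - 42 = 68 - 42 = 26)
-W = -1*26 = -26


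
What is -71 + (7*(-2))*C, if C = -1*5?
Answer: -1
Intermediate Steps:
C = -5
-71 + (7*(-2))*C = -71 + (7*(-2))*(-5) = -71 - 14*(-5) = -71 + 70 = -1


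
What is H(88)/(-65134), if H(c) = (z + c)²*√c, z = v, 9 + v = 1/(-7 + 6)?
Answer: -6084*√22/32567 ≈ -0.87624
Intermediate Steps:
v = -10 (v = -9 + 1/(-7 + 6) = -9 + 1/(-1) = -9 - 1 = -10)
z = -10
H(c) = √c*(-10 + c)² (H(c) = (-10 + c)²*√c = √c*(-10 + c)²)
H(88)/(-65134) = (√88*(-10 + 88)²)/(-65134) = ((2*√22)*78²)*(-1/65134) = ((2*√22)*6084)*(-1/65134) = (12168*√22)*(-1/65134) = -6084*√22/32567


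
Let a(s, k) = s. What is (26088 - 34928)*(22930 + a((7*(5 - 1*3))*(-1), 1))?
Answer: -202577440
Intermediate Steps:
(26088 - 34928)*(22930 + a((7*(5 - 1*3))*(-1), 1)) = (26088 - 34928)*(22930 + (7*(5 - 1*3))*(-1)) = -8840*(22930 + (7*(5 - 3))*(-1)) = -8840*(22930 + (7*2)*(-1)) = -8840*(22930 + 14*(-1)) = -8840*(22930 - 14) = -8840*22916 = -202577440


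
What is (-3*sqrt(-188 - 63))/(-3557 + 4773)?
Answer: -3*I*sqrt(251)/1216 ≈ -0.039086*I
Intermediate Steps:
(-3*sqrt(-188 - 63))/(-3557 + 4773) = -3*I*sqrt(251)/1216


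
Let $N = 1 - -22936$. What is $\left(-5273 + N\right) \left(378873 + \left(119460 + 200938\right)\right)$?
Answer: $12351922944$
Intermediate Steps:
$N = 22937$ ($N = 1 + 22936 = 22937$)
$\left(-5273 + N\right) \left(378873 + \left(119460 + 200938\right)\right) = \left(-5273 + 22937\right) \left(378873 + \left(119460 + 200938\right)\right) = 17664 \left(378873 + 320398\right) = 17664 \cdot 699271 = 12351922944$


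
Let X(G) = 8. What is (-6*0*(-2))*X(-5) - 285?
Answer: -285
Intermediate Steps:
(-6*0*(-2))*X(-5) - 285 = (-6*0*(-2))*8 - 285 = (0*(-2))*8 - 285 = 0*8 - 285 = 0 - 285 = -285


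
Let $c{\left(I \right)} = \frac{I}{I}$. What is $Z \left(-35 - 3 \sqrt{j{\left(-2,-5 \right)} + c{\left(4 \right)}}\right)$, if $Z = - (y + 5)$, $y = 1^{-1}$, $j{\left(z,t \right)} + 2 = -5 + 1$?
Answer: $210 + 18 i \sqrt{5} \approx 210.0 + 40.249 i$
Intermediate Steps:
$j{\left(z,t \right)} = -6$ ($j{\left(z,t \right)} = -2 + \left(-5 + 1\right) = -2 - 4 = -6$)
$c{\left(I \right)} = 1$
$y = 1$
$Z = -6$ ($Z = - (1 + 5) = \left(-1\right) 6 = -6$)
$Z \left(-35 - 3 \sqrt{j{\left(-2,-5 \right)} + c{\left(4 \right)}}\right) = - 6 \left(-35 - 3 \sqrt{-6 + 1}\right) = - 6 \left(-35 - 3 \sqrt{-5}\right) = - 6 \left(-35 - 3 i \sqrt{5}\right) = 210 + 18 i \sqrt{5}$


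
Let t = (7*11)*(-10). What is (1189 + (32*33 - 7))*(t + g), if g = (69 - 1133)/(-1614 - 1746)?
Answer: -17225513/10 ≈ -1.7226e+6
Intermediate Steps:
g = 19/60 (g = -1064/(-3360) = -1064*(-1/3360) = 19/60 ≈ 0.31667)
t = -770 (t = 77*(-10) = -770)
(1189 + (32*33 - 7))*(t + g) = (1189 + (32*33 - 7))*(-770 + 19/60) = (1189 + (1056 - 7))*(-46181/60) = (1189 + 1049)*(-46181/60) = 2238*(-46181/60) = -17225513/10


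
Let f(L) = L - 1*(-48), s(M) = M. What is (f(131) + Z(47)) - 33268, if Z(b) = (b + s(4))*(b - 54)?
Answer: -33446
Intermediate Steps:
f(L) = 48 + L (f(L) = L + 48 = 48 + L)
Z(b) = (-54 + b)*(4 + b) (Z(b) = (b + 4)*(b - 54) = (4 + b)*(-54 + b) = (-54 + b)*(4 + b))
(f(131) + Z(47)) - 33268 = ((48 + 131) + (-216 + 47² - 50*47)) - 33268 = (179 + (-216 + 2209 - 2350)) - 33268 = (179 - 357) - 33268 = -178 - 33268 = -33446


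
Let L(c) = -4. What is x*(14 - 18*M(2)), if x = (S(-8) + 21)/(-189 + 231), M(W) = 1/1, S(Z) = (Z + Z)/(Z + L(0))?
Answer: -134/63 ≈ -2.1270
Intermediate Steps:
S(Z) = 2*Z/(-4 + Z) (S(Z) = (Z + Z)/(Z - 4) = (2*Z)/(-4 + Z) = 2*Z/(-4 + Z))
M(W) = 1
x = 67/126 (x = (2*(-8)/(-4 - 8) + 21)/(-189 + 231) = (2*(-8)/(-12) + 21)/42 = (2*(-8)*(-1/12) + 21)*(1/42) = (4/3 + 21)*(1/42) = (67/3)*(1/42) = 67/126 ≈ 0.53175)
x*(14 - 18*M(2)) = 67*(14 - 18*1)/126 = 67*(14 - 18)/126 = (67/126)*(-4) = -134/63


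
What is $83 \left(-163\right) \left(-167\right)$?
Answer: $2259343$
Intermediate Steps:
$83 \left(-163\right) \left(-167\right) = \left(-13529\right) \left(-167\right) = 2259343$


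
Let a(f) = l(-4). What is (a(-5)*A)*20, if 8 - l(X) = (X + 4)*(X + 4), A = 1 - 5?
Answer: -640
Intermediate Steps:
A = -4
l(X) = 8 - (4 + X)² (l(X) = 8 - (X + 4)*(X + 4) = 8 - (4 + X)*(4 + X) = 8 - (4 + X)²)
a(f) = 8 (a(f) = 8 - (4 - 4)² = 8 - 1*0² = 8 - 1*0 = 8 + 0 = 8)
(a(-5)*A)*20 = (8*(-4))*20 = -32*20 = -640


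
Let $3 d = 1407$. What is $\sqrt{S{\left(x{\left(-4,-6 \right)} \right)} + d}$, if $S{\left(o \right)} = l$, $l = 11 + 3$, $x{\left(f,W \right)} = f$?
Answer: $\sqrt{483} \approx 21.977$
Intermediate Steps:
$d = 469$ ($d = \frac{1}{3} \cdot 1407 = 469$)
$l = 14$
$S{\left(o \right)} = 14$
$\sqrt{S{\left(x{\left(-4,-6 \right)} \right)} + d} = \sqrt{14 + 469} = \sqrt{483}$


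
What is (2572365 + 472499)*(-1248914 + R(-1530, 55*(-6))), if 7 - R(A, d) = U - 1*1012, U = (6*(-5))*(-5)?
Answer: -3800127290880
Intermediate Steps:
U = 150 (U = -30*(-5) = 150)
R(A, d) = 869 (R(A, d) = 7 - (150 - 1*1012) = 7 - (150 - 1012) = 7 - 1*(-862) = 7 + 862 = 869)
(2572365 + 472499)*(-1248914 + R(-1530, 55*(-6))) = (2572365 + 472499)*(-1248914 + 869) = 3044864*(-1248045) = -3800127290880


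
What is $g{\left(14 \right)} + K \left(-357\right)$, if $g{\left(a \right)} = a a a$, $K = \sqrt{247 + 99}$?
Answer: $2744 - 357 \sqrt{346} \approx -3896.6$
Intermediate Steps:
$K = \sqrt{346} \approx 18.601$
$g{\left(a \right)} = a^{3}$ ($g{\left(a \right)} = a^{2} a = a^{3}$)
$g{\left(14 \right)} + K \left(-357\right) = 14^{3} + \sqrt{346} \left(-357\right) = 2744 - 357 \sqrt{346}$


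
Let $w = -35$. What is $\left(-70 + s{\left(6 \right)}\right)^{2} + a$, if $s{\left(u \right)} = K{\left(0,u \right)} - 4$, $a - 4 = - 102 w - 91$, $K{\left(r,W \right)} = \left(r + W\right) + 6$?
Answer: $7327$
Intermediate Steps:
$K{\left(r,W \right)} = 6 + W + r$ ($K{\left(r,W \right)} = \left(W + r\right) + 6 = 6 + W + r$)
$a = 3483$ ($a = 4 - -3479 = 4 + \left(3570 - 91\right) = 4 + 3479 = 3483$)
$s{\left(u \right)} = 2 + u$ ($s{\left(u \right)} = \left(6 + u + 0\right) - 4 = \left(6 + u\right) - 4 = 2 + u$)
$\left(-70 + s{\left(6 \right)}\right)^{2} + a = \left(-70 + \left(2 + 6\right)\right)^{2} + 3483 = \left(-70 + 8\right)^{2} + 3483 = \left(-62\right)^{2} + 3483 = 3844 + 3483 = 7327$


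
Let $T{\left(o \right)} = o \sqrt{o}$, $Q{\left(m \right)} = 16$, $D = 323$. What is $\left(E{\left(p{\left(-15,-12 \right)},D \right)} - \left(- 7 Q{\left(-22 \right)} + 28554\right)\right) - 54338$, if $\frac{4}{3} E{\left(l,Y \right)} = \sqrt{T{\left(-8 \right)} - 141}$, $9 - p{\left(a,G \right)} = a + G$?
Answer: $-82780 + \frac{3 \sqrt{-141 - 16 i \sqrt{2}}}{4} \approx -82779.0 - 8.9342 i$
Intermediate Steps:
$T{\left(o \right)} = o^{\frac{3}{2}}$
$p{\left(a,G \right)} = 9 - G - a$ ($p{\left(a,G \right)} = 9 - \left(a + G\right) = 9 - \left(G + a\right) = 9 - G - a$)
$E{\left(l,Y \right)} = \frac{3 \sqrt{-141 - 16 i \sqrt{2}}}{4}$ ($E{\left(l,Y \right)} = \frac{3 \sqrt{\left(-8\right)^{\frac{3}{2}} - 141}}{4} = \frac{3 \sqrt{- 16 i \sqrt{2} - 141}}{4} = \frac{3 \sqrt{-141 - 16 i \sqrt{2}}}{4}$)
$\left(E{\left(p{\left(-15,-12 \right)},D \right)} - \left(- 7 Q{\left(-22 \right)} + 28554\right)\right) - 54338 = \left(\frac{3 \sqrt{-141 - 16 i \sqrt{2}}}{4} - \left(\left(-7\right) 16 + 28554\right)\right) - 54338 = \left(\frac{3 \sqrt{-141 - 16 i \sqrt{2}}}{4} - \left(-112 + 28554\right)\right) - 54338 = \left(\frac{3 \sqrt{-141 - 16 i \sqrt{2}}}{4} - 28442\right) - 54338 = \left(-28442 + \frac{3 \sqrt{-141 - 16 i \sqrt{2}}}{4}\right) - 54338 = -82780 + \frac{3 \sqrt{-141 - 16 i \sqrt{2}}}{4}$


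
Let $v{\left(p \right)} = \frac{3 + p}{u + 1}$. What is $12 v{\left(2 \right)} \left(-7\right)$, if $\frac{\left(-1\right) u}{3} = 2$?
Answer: $84$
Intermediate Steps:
$u = -6$ ($u = \left(-3\right) 2 = -6$)
$v{\left(p \right)} = - \frac{3}{5} - \frac{p}{5}$ ($v{\left(p \right)} = \frac{3 + p}{-6 + 1} = \frac{3 + p}{-5} = \left(3 + p\right) \left(- \frac{1}{5}\right) = - \frac{3}{5} - \frac{p}{5}$)
$12 v{\left(2 \right)} \left(-7\right) = 12 \left(- \frac{3}{5} - \frac{2}{5}\right) \left(-7\right) = 12 \left(-1\right) \left(-7\right) = \left(-12\right) \left(-7\right) = 84$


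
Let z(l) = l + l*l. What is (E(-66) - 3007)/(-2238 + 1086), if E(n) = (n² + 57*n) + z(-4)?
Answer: 2401/1152 ≈ 2.0842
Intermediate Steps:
z(l) = l + l²
E(n) = 12 + n² + 57*n (E(n) = (n² + 57*n) - 4*(1 - 4) = (n² + 57*n) - 4*(-3) = (n² + 57*n) + 12 = 12 + n² + 57*n)
(E(-66) - 3007)/(-2238 + 1086) = ((12 + (-66)² + 57*(-66)) - 3007)/(-2238 + 1086) = ((12 + 4356 - 3762) - 3007)/(-1152) = (606 - 3007)*(-1/1152) = -2401*(-1/1152) = 2401/1152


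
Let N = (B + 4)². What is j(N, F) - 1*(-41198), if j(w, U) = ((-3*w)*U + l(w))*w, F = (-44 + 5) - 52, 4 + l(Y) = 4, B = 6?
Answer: 2771198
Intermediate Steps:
l(Y) = 0 (l(Y) = -4 + 4 = 0)
F = -91 (F = -39 - 52 = -91)
N = 100 (N = (6 + 4)² = 10² = 100)
j(w, U) = -3*U*w² (j(w, U) = ((-3*w)*U + 0)*w = (-3*U*w + 0)*w = (-3*U*w)*w = -3*U*w²)
j(N, F) - 1*(-41198) = -3*(-91)*100² - 1*(-41198) = -3*(-91)*10000 + 41198 = 2730000 + 41198 = 2771198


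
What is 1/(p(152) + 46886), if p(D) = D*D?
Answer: 1/69990 ≈ 1.4288e-5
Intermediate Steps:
p(D) = D²
1/(p(152) + 46886) = 1/(152² + 46886) = 1/(23104 + 46886) = 1/69990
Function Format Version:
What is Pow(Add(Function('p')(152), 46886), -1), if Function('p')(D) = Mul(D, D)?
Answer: Rational(1, 69990) ≈ 1.4288e-5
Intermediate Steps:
Function('p')(D) = Pow(D, 2)
Pow(Add(Function('p')(152), 46886), -1) = Pow(Add(Pow(152, 2), 46886), -1) = Pow(Add(23104, 46886), -1) = Pow(69990, -1) = Rational(1, 69990)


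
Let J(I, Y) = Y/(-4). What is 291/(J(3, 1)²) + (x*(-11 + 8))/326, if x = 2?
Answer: 758925/163 ≈ 4656.0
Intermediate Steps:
J(I, Y) = -Y/4 (J(I, Y) = Y*(-¼) = -Y/4)
291/(J(3, 1)²) + (x*(-11 + 8))/326 = 291/((-¼*1)²) + (2*(-11 + 8))/326 = 291/((-¼)²) + (2*(-3))*(1/326) = 291/(1/16) - 6*1/326 = 291*16 - 3/163 = 4656 - 3/163 = 758925/163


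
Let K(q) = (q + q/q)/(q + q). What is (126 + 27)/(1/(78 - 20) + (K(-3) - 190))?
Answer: -26622/32999 ≈ -0.80675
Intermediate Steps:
K(q) = (1 + q)/(2*q) (K(q) = (q + 1)/((2*q)) = (1 + q)*(1/(2*q)) = (1 + q)/(2*q))
(126 + 27)/(1/(78 - 20) + (K(-3) - 190)) = (126 + 27)/(1/(78 - 20) + ((1/2)*(1 - 3)/(-3) - 190)) = 153/(1/58 + ((1/2)*(-1/3)*(-2) - 190)) = 153/(1/58 + (1/3 - 190)) = 153/(1/58 - 569/3) = 153/(-32999/174) = 153*(-174/32999) = -26622/32999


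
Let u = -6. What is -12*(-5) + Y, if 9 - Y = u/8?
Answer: 279/4 ≈ 69.750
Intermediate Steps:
Y = 39/4 (Y = 9 - (-6)/8 = 9 - 1*(-¾) = 9 + ¾ = 39/4 ≈ 9.7500)
-12*(-5) + Y = -12*(-5) + 39/4 = 60 + 39/4 = 279/4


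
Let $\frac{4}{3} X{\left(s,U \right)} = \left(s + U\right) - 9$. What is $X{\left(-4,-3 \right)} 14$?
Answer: $-168$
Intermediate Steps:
$X{\left(s,U \right)} = - \frac{27}{4} + \frac{3 U}{4} + \frac{3 s}{4}$ ($X{\left(s,U \right)} = \frac{3 \left(\left(s + U\right) - 9\right)}{4} = \frac{3 \left(\left(U + s\right) - 9\right)}{4} = \frac{3 \left(-9 + U + s\right)}{4} = - \frac{27}{4} + \frac{3 U}{4} + \frac{3 s}{4}$)
$X{\left(-4,-3 \right)} 14 = \left(- \frac{27}{4} + \frac{3}{4} \left(-3\right) + \frac{3}{4} \left(-4\right)\right) 14 = \left(- \frac{27}{4} - \frac{9}{4} - 3\right) 14 = \left(-12\right) 14 = -168$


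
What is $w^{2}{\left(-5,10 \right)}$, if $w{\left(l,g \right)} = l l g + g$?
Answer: $67600$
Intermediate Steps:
$w{\left(l,g \right)} = g + g l^{2}$ ($w{\left(l,g \right)} = l^{2} g + g = g l^{2} + g = g + g l^{2}$)
$w^{2}{\left(-5,10 \right)} = \left(10 \left(1 + \left(-5\right)^{2}\right)\right)^{2} = \left(10 \left(1 + 25\right)\right)^{2} = \left(10 \cdot 26\right)^{2} = 260^{2} = 67600$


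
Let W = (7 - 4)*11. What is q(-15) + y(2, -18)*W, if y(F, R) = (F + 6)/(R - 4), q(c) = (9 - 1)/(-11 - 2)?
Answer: -164/13 ≈ -12.615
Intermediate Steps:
q(c) = -8/13 (q(c) = 8/(-13) = 8*(-1/13) = -8/13)
y(F, R) = (6 + F)/(-4 + R)
W = 33 (W = 3*11 = 33)
q(-15) + y(2, -18)*W = -8/13 + ((6 + 2)/(-4 - 18))*33 = -8/13 + (8/(-22))*33 = -8/13 - 1/22*8*33 = -8/13 - 4/11*33 = -8/13 - 12 = -164/13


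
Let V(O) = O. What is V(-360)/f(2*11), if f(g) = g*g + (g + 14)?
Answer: -9/13 ≈ -0.69231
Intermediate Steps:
f(g) = 14 + g + g² (f(g) = g² + (14 + g) = 14 + g + g²)
V(-360)/f(2*11) = -360/(14 + 2*11 + (2*11)²) = -360/(14 + 22 + 22²) = -360/(14 + 22 + 484) = -360/520 = -360*1/520 = -9/13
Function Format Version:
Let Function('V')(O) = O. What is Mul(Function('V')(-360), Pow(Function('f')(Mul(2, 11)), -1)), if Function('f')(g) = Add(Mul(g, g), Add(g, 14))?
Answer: Rational(-9, 13) ≈ -0.69231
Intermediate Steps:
Function('f')(g) = Add(14, g, Pow(g, 2)) (Function('f')(g) = Add(Pow(g, 2), Add(14, g)) = Add(14, g, Pow(g, 2)))
Mul(Function('V')(-360), Pow(Function('f')(Mul(2, 11)), -1)) = Mul(-360, Pow(Add(14, Mul(2, 11), Pow(Mul(2, 11), 2)), -1)) = Mul(-360, Pow(Add(14, 22, Pow(22, 2)), -1)) = Mul(-360, Pow(Add(14, 22, 484), -1)) = Mul(-360, Pow(520, -1)) = Mul(-360, Rational(1, 520)) = Rational(-9, 13)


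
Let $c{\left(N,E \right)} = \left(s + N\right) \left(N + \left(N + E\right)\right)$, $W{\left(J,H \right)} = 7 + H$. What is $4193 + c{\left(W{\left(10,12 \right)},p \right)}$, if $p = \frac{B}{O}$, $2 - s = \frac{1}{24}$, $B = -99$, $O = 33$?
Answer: $\frac{118237}{24} \approx 4926.5$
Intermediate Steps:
$s = \frac{47}{24}$ ($s = 2 - \frac{1}{24} = \frac{47}{24} \approx 1.9583$)
$p = -3$ ($p = - \frac{99}{33} = \left(-99\right) \frac{1}{33} = -3$)
$c{\left(N,E \right)} = \left(\frac{47}{24} + N\right) \left(E + 2 N\right)$ ($c{\left(N,E \right)} = \left(\frac{47}{24} + N\right) \left(N + \left(N + E\right)\right) = \left(\frac{47}{24} + N\right) \left(N + \left(E + N\right)\right) = \left(\frac{47}{24} + N\right) \left(E + 2 N\right)$)
$4193 + c{\left(W{\left(10,12 \right)},p \right)} = 4193 + \left(2 \left(7 + 12\right)^{2} + \frac{47 \left(7 + 12\right)}{12} + \frac{47}{24} \left(-3\right) - 3 \left(7 + 12\right)\right) = 4193 + \left(2 \cdot 19^{2} + \frac{47}{12} \cdot 19 - \frac{47}{8} - 57\right) = 4193 + \left(2 \cdot 361 + \frac{893}{12} - \frac{47}{8} - 57\right) = 4193 + \left(722 + \frac{893}{12} - \frac{47}{8} - 57\right) = 4193 + \frac{17605}{24} = \frac{118237}{24}$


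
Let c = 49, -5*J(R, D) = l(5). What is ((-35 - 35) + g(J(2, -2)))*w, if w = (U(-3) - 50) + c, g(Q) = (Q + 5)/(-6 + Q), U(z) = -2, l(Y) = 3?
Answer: 212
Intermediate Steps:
J(R, D) = -⅗ (J(R, D) = -⅕*3 = -⅗)
g(Q) = (5 + Q)/(-6 + Q)
w = -3 (w = (-2 - 50) + 49 = -52 + 49 = -3)
((-35 - 35) + g(J(2, -2)))*w = ((-35 - 35) + (5 - ⅗)/(-6 - ⅗))*(-3) = (-70 + (22/5)/(-33/5))*(-3) = (-70 - 5/33*22/5)*(-3) = (-70 - ⅔)*(-3) = -212/3*(-3) = 212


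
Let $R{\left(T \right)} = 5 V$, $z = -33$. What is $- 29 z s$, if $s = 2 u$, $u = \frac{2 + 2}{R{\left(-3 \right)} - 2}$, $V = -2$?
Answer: $-638$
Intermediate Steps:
$R{\left(T \right)} = -10$ ($R{\left(T \right)} = 5 \left(-2\right) = -10$)
$u = - \frac{1}{3}$ ($u = \frac{2 + 2}{-10 - 2} = \frac{4}{-12} = 4 \left(- \frac{1}{12}\right) = - \frac{1}{3} \approx -0.33333$)
$s = - \frac{2}{3}$ ($s = 2 \left(- \frac{1}{3}\right) = - \frac{2}{3} \approx -0.66667$)
$- 29 z s = \left(-29\right) \left(-33\right) \left(- \frac{2}{3}\right) = 957 \left(- \frac{2}{3}\right) = -638$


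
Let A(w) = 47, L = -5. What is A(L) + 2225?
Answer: 2272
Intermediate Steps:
A(L) + 2225 = 47 + 2225 = 2272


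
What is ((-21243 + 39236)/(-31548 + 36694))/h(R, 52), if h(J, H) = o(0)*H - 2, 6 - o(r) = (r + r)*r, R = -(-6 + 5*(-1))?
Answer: 17993/1595260 ≈ 0.011279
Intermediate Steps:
R = 11 (R = -(-6 - 5) = -1*(-11) = 11)
o(r) = 6 - 2*r**2 (o(r) = 6 - (r + r)*r = 6 - 2*r*r = 6 - 2*r**2)
h(J, H) = -2 + 6*H (h(J, H) = (6 - 2*0**2)*H - 2 = (6 - 2*0)*H - 2 = (6 + 0)*H - 2 = 6*H - 2 = -2 + 6*H)
((-21243 + 39236)/(-31548 + 36694))/h(R, 52) = ((-21243 + 39236)/(-31548 + 36694))/(-2 + 6*52) = (17993/5146)/(-2 + 312) = (17993*(1/5146))/310 = (17993/5146)*(1/310) = 17993/1595260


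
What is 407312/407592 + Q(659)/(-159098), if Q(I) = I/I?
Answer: 8100264623/8105884002 ≈ 0.99931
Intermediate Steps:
Q(I) = 1
407312/407592 + Q(659)/(-159098) = 407312/407592 + 1/(-159098) = 407312*(1/407592) + 1*(-1/159098) = 50914/50949 - 1/159098 = 8100264623/8105884002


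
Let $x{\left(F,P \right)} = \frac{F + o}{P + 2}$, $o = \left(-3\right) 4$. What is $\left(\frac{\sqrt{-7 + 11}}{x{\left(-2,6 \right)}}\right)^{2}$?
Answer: $\frac{64}{49} \approx 1.3061$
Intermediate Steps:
$o = -12$
$x{\left(F,P \right)} = \frac{-12 + F}{2 + P}$ ($x{\left(F,P \right)} = \frac{F - 12}{P + 2} = \frac{-12 + F}{2 + P}$)
$\left(\frac{\sqrt{-7 + 11}}{x{\left(-2,6 \right)}}\right)^{2} = \left(\frac{\sqrt{-7 + 11}}{\frac{1}{2 + 6} \left(-12 - 2\right)}\right)^{2} = \left(\frac{\sqrt{4}}{\frac{1}{8} \left(-14\right)}\right)^{2} = \left(\frac{2}{\frac{1}{8} \left(-14\right)}\right)^{2} = \left(\frac{2}{- \frac{7}{4}}\right)^{2} = \left(2 \left(- \frac{4}{7}\right)\right)^{2} = \left(- \frac{8}{7}\right)^{2} = \frac{64}{49}$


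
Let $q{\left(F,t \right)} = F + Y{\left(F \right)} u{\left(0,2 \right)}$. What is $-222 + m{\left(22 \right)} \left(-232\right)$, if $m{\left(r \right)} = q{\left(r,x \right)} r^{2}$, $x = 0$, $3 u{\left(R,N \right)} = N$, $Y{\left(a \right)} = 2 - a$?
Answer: $- \frac{2920154}{3} \approx -9.7339 \cdot 10^{5}$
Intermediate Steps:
$u{\left(R,N \right)} = \frac{N}{3}$
$q{\left(F,t \right)} = \frac{4}{3} + \frac{F}{3}$ ($q{\left(F,t \right)} = F + \left(2 - F\right) \frac{1}{3} \cdot 2 = F + \left(2 - F\right) \frac{2}{3} = F - \left(- \frac{4}{3} + \frac{2 F}{3}\right) = \frac{4}{3} + \frac{F}{3}$)
$m{\left(r \right)} = r^{2} \left(\frac{4}{3} + \frac{r}{3}\right)$ ($m{\left(r \right)} = \left(\frac{4}{3} + \frac{r}{3}\right) r^{2} = r^{2} \left(\frac{4}{3} + \frac{r}{3}\right)$)
$-222 + m{\left(22 \right)} \left(-232\right) = -222 + \frac{22^{2} \left(4 + 22\right)}{3} \left(-232\right) = -222 + \frac{1}{3} \cdot 484 \cdot 26 \left(-232\right) = -222 + \frac{12584}{3} \left(-232\right) = -222 - \frac{2919488}{3} = - \frac{2920154}{3}$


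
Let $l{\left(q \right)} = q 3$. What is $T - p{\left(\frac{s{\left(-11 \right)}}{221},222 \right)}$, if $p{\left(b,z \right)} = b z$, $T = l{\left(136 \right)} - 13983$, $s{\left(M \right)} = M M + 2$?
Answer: $- \frac{3027381}{221} \approx -13699.0$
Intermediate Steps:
$l{\left(q \right)} = 3 q$
$s{\left(M \right)} = 2 + M^{2}$ ($s{\left(M \right)} = M^{2} + 2 = 2 + M^{2}$)
$T = -13575$ ($T = 3 \cdot 136 - 13983 = 408 - 13983 = -13575$)
$T - p{\left(\frac{s{\left(-11 \right)}}{221},222 \right)} = -13575 - \frac{2 + \left(-11\right)^{2}}{221} \cdot 222 = -13575 - \left(2 + 121\right) \frac{1}{221} \cdot 222 = -13575 - 123 \cdot \frac{1}{221} \cdot 222 = -13575 - \frac{123}{221} \cdot 222 = -13575 - \frac{27306}{221} = - \frac{3027381}{221}$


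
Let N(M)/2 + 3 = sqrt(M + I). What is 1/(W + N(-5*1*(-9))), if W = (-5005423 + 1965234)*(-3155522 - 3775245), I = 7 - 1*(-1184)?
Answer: 21070841594957/443980365519770051647826905 - 4*sqrt(309)/443980365519770051647826905 ≈ 4.7459e-14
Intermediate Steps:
I = 1191 (I = 7 + 1184 = 1191)
N(M) = -6 + 2*sqrt(1191 + M) (N(M) = -6 + 2*sqrt(M + 1191) = -6 + 2*sqrt(1191 + M))
W = 21070841594963 (W = -3040189*(-6930767) = 21070841594963)
1/(W + N(-5*1*(-9))) = 1/(21070841594963 + (-6 + 2*sqrt(1191 - 5*1*(-9)))) = 1/(21070841594963 + (-6 + 2*sqrt(1191 - 5*(-9)))) = 1/(21070841594963 + (-6 + 2*sqrt(1191 + 45))) = 1/(21070841594963 + (-6 + 2*sqrt(1236))) = 1/(21070841594963 + (-6 + 2*(2*sqrt(309)))) = 1/(21070841594963 + (-6 + 4*sqrt(309))) = 1/(21070841594957 + 4*sqrt(309))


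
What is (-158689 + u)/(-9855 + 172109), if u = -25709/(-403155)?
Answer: -31988119043/32706755685 ≈ -0.97803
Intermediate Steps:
u = 25709/403155 (u = -25709*(-1/403155) = 25709/403155 ≈ 0.063769)
(-158689 + u)/(-9855 + 172109) = (-158689 + 25709/403155)/(-9855 + 172109) = -63976238086/403155/162254 = -63976238086/403155*1/162254 = -31988119043/32706755685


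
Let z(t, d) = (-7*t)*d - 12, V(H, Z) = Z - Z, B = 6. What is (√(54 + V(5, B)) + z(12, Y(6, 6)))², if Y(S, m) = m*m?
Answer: 9217350 - 18216*√6 ≈ 9.1727e+6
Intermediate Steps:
Y(S, m) = m²
V(H, Z) = 0
z(t, d) = -12 - 7*d*t (z(t, d) = -7*d*t - 12 = -12 - 7*d*t)
(√(54 + V(5, B)) + z(12, Y(6, 6)))² = (√(54 + 0) + (-12 - 7*6²*12))² = (√54 + (-12 - 7*36*12))² = (3*√6 + (-12 - 3024))² = (3*√6 - 3036)² = (-3036 + 3*√6)²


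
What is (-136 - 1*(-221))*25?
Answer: 2125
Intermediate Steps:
(-136 - 1*(-221))*25 = (-136 + 221)*25 = 85*25 = 2125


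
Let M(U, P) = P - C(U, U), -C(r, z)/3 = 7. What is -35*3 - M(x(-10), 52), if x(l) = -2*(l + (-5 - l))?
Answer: -178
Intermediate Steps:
C(r, z) = -21 (C(r, z) = -3*7 = -21)
x(l) = 10 (x(l) = -2*(-5) = 10)
M(U, P) = 21 + P (M(U, P) = P - 1*(-21) = P + 21 = 21 + P)
-35*3 - M(x(-10), 52) = -35*3 - (21 + 52) = -105 - 1*73 = -105 - 73 = -178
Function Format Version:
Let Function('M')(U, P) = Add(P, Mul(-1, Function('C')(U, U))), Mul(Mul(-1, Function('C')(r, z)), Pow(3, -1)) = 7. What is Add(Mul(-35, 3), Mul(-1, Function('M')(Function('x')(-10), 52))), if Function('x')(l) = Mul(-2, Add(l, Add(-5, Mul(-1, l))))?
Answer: -178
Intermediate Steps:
Function('C')(r, z) = -21 (Function('C')(r, z) = Mul(-3, 7) = -21)
Function('x')(l) = 10 (Function('x')(l) = Mul(-2, -5) = 10)
Function('M')(U, P) = Add(21, P) (Function('M')(U, P) = Add(P, Mul(-1, -21)) = Add(P, 21) = Add(21, P))
Add(Mul(-35, 3), Mul(-1, Function('M')(Function('x')(-10), 52))) = Add(Mul(-35, 3), Mul(-1, Add(21, 52))) = Add(-105, Mul(-1, 73)) = Add(-105, -73) = -178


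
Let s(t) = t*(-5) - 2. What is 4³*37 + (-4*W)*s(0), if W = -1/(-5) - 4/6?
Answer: 35464/15 ≈ 2364.3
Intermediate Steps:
W = -7/15 (W = -1*(-⅕) - 4*⅙ = ⅕ - ⅔ = -7/15 ≈ -0.46667)
s(t) = -2 - 5*t (s(t) = -5*t - 2 = -2 - 5*t)
4³*37 + (-4*W)*s(0) = 4³*37 + (-4*(-7/15))*(-2 - 5*0) = 64*37 + 28*(-2 + 0)/15 = 2368 + (28/15)*(-2) = 2368 - 56/15 = 35464/15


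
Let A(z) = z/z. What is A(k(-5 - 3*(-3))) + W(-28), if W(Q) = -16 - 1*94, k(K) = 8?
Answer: -109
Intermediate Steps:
W(Q) = -110 (W(Q) = -16 - 94 = -110)
A(z) = 1
A(k(-5 - 3*(-3))) + W(-28) = 1 - 110 = -109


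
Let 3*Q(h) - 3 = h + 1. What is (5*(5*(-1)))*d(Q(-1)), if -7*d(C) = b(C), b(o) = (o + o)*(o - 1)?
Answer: 0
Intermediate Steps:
Q(h) = 4/3 + h/3 (Q(h) = 1 + (h + 1)/3 = 1 + (1 + h)/3 = 1 + (⅓ + h/3) = 4/3 + h/3)
b(o) = 2*o*(-1 + o) (b(o) = (2*o)*(-1 + o) = 2*o*(-1 + o))
d(C) = -2*C*(-1 + C)/7
(5*(5*(-1)))*d(Q(-1)) = (5*(5*(-1)))*(2*(4/3 + (⅓)*(-1))*(1 - (4/3 + (⅓)*(-1)))/7) = (5*(-5))*(2*(4/3 - ⅓)*(1 - (4/3 - ⅓))/7) = -50*(1 - 1*1)/7 = -50*(1 - 1)/7 = -50*0/7 = -25*0 = 0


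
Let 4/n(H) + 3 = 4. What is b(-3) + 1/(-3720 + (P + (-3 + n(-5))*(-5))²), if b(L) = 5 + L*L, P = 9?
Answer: 51855/3704 ≈ 14.000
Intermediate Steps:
n(H) = 4 (n(H) = 4/(-3 + 4) = 4/1 = 4*1 = 4)
b(L) = 5 + L²
b(-3) + 1/(-3720 + (P + (-3 + n(-5))*(-5))²) = (5 + (-3)²) + 1/(-3720 + (9 + (-3 + 4)*(-5))²) = (5 + 9) + 1/(-3720 + (9 + 1*(-5))²) = 14 + 1/(-3720 + (9 - 5)²) = 14 + 1/(-3720 + 4²) = 14 + 1/(-3720 + 16) = 14 + 1/(-3704) = 14 - 1/3704 = 51855/3704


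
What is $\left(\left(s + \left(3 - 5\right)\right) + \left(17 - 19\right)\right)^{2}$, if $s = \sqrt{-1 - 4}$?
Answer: $\left(4 - i \sqrt{5}\right)^{2} \approx 11.0 - 17.889 i$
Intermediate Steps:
$s = i \sqrt{5}$ ($s = \sqrt{-5} = i \sqrt{5} \approx 2.2361 i$)
$\left(\left(s + \left(3 - 5\right)\right) + \left(17 - 19\right)\right)^{2} = \left(\left(i \sqrt{5} + \left(3 - 5\right)\right) + \left(17 - 19\right)\right)^{2} = \left(\left(i \sqrt{5} - 2\right) - 2\right)^{2} = \left(\left(-2 + i \sqrt{5}\right) - 2\right)^{2} = \left(-4 + i \sqrt{5}\right)^{2}$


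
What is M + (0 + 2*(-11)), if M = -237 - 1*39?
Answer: -298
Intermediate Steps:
M = -276 (M = -237 - 39 = -276)
M + (0 + 2*(-11)) = -276 + (0 + 2*(-11)) = -276 + (0 - 22) = -276 - 22 = -298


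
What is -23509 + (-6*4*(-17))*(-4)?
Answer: -25141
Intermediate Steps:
-23509 + (-6*4*(-17))*(-4) = -23509 - 24*(-17)*(-4) = -23509 + 408*(-4) = -23509 - 1632 = -25141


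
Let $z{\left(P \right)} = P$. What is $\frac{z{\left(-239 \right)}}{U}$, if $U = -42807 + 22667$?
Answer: $\frac{239}{20140} \approx 0.011867$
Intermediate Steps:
$U = -20140$
$\frac{z{\left(-239 \right)}}{U} = - \frac{239}{-20140} = \left(-239\right) \left(- \frac{1}{20140}\right) = \frac{239}{20140}$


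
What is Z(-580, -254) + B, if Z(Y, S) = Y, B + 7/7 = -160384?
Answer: -160965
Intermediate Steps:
B = -160385 (B = -1 - 160384 = -160385)
Z(-580, -254) + B = -580 - 160385 = -160965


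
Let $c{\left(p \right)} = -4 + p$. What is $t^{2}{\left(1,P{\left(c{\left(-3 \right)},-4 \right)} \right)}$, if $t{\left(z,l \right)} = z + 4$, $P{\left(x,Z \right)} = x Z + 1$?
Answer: $25$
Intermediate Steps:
$P{\left(x,Z \right)} = 1 + Z x$ ($P{\left(x,Z \right)} = Z x + 1 = 1 + Z x$)
$t{\left(z,l \right)} = 4 + z$
$t^{2}{\left(1,P{\left(c{\left(-3 \right)},-4 \right)} \right)} = \left(4 + 1\right)^{2} = 5^{2} = 25$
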